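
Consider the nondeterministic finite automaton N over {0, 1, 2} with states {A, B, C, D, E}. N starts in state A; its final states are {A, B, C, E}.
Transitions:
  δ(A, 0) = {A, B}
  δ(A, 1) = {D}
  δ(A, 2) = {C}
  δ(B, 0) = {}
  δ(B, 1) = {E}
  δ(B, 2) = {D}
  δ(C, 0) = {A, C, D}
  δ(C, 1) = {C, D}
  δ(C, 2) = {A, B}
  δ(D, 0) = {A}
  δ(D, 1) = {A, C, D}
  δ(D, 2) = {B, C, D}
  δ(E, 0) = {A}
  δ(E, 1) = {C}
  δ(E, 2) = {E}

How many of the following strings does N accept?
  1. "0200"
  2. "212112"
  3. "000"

3

"0200": accepted
"212112": accepted
"000": accepted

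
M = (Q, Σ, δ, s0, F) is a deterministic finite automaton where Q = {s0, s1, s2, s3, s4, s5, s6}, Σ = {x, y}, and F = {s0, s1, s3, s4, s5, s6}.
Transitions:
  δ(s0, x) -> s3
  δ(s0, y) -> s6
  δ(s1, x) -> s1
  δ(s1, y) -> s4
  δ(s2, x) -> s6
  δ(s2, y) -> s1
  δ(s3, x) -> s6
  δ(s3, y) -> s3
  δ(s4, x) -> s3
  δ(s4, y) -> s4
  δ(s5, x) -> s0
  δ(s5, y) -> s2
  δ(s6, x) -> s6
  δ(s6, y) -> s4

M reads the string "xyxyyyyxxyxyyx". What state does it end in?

s6

s0 --x--> s3
s3 --y--> s3
s3 --x--> s6
s6 --y--> s4
s4 --y--> s4
s4 --y--> s4
s4 --y--> s4
s4 --x--> s3
s3 --x--> s6
s6 --y--> s4
s4 --x--> s3
s3 --y--> s3
s3 --y--> s3
s3 --x--> s6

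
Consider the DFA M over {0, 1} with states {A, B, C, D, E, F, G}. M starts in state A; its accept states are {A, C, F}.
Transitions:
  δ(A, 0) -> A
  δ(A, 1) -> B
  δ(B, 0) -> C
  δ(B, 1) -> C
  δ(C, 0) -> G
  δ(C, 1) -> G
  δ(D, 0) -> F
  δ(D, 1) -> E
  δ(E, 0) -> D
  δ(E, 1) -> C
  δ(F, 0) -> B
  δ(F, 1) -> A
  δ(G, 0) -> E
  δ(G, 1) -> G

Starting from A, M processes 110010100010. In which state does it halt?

A

A --1--> B
B --1--> C
C --0--> G
G --0--> E
E --1--> C
C --0--> G
G --1--> G
G --0--> E
E --0--> D
D --0--> F
F --1--> A
A --0--> A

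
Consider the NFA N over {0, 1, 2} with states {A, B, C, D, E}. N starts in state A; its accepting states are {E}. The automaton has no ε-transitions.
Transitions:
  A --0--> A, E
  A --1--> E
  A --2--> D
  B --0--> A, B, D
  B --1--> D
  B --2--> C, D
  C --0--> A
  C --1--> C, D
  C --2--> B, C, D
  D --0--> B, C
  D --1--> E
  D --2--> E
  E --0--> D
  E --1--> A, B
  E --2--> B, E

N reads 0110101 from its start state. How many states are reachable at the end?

5

Start: {A}
read 0: {A, E}
read 1: {A, B, E}
read 1: {A, B, D, E}
read 0: {A, B, C, D, E}
read 1: {A, B, C, D, E}
read 0: {A, B, C, D, E}
read 1: {A, B, C, D, E}
Final reachable set {A, B, C, D, E} has 5 states.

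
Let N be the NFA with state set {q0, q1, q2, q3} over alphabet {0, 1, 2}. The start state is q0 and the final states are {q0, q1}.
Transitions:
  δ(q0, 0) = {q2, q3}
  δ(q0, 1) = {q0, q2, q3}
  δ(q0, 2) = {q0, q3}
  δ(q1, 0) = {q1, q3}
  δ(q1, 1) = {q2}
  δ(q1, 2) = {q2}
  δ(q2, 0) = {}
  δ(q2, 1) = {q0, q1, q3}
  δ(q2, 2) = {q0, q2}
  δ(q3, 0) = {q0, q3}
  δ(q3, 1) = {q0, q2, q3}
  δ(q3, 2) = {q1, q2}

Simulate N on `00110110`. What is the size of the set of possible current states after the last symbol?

4

Start: {q0}
read 0: {q2, q3}
read 0: {q0, q3}
read 1: {q0, q2, q3}
read 1: {q0, q1, q2, q3}
read 0: {q0, q1, q2, q3}
read 1: {q0, q1, q2, q3}
read 1: {q0, q1, q2, q3}
read 0: {q0, q1, q2, q3}
Final reachable set {q0, q1, q2, q3} has 4 states.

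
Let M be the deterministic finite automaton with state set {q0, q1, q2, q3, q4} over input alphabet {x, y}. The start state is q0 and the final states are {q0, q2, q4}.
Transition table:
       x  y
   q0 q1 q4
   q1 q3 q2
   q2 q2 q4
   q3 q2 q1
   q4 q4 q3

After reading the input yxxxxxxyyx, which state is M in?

q0 --y--> q4
q4 --x--> q4
q4 --x--> q4
q4 --x--> q4
q4 --x--> q4
q4 --x--> q4
q4 --x--> q4
q4 --y--> q3
q3 --y--> q1
q1 --x--> q3

q3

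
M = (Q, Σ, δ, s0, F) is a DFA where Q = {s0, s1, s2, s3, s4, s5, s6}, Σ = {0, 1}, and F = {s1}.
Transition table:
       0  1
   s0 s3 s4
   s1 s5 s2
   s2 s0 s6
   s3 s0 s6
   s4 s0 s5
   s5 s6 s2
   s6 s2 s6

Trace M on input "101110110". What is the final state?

s6

s0 --1--> s4
s4 --0--> s0
s0 --1--> s4
s4 --1--> s5
s5 --1--> s2
s2 --0--> s0
s0 --1--> s4
s4 --1--> s5
s5 --0--> s6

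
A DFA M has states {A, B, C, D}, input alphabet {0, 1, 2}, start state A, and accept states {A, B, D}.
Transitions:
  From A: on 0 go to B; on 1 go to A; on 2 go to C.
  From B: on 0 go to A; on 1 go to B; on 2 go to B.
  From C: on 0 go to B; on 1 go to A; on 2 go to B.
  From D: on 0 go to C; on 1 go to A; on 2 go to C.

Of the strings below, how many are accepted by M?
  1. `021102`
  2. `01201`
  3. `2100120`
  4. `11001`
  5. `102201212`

3

`021102`: rejected
`01201`: accepted
`2100120`: accepted
`11001`: accepted
`102201212`: rejected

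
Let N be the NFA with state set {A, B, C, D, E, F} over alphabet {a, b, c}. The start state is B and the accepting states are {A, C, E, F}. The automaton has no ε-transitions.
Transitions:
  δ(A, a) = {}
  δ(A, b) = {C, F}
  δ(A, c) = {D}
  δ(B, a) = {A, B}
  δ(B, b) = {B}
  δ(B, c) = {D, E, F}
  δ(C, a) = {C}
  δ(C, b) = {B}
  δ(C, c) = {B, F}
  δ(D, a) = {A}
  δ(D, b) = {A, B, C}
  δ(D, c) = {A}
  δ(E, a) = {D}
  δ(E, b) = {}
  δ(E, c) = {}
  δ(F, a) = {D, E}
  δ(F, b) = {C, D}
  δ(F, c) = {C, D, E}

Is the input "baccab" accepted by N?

accepted

Start: {B}
read b: {B}
read a: {A, B}
read c: {D, E, F}
read c: {A, C, D, E}
read a: {A, C, D}
read b: {A, B, C, F}
Reachable ∩ accepting = {A, C, F} — nonempty.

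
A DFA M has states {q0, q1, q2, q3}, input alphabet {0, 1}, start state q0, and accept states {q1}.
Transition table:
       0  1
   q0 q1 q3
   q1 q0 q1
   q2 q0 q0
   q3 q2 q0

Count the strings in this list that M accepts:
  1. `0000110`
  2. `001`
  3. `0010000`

1

`0000110`: accepted
`001`: rejected
`0010000`: rejected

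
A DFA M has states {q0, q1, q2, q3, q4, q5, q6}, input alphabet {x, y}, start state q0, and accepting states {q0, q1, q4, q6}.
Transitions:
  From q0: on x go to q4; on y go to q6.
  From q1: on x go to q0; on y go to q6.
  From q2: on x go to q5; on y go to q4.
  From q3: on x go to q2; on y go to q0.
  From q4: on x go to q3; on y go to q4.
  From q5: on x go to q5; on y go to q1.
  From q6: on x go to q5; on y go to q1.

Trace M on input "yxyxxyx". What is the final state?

q0 --y--> q6
q6 --x--> q5
q5 --y--> q1
q1 --x--> q0
q0 --x--> q4
q4 --y--> q4
q4 --x--> q3

q3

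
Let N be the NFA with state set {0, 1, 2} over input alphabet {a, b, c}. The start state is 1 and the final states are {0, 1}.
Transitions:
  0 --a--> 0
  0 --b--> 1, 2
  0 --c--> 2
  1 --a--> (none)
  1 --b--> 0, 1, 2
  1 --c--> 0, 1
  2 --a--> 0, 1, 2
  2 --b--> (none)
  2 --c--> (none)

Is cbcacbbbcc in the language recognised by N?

accepted

Start: {1}
read c: {0, 1}
read b: {0, 1, 2}
read c: {0, 1, 2}
read a: {0, 1, 2}
read c: {0, 1, 2}
read b: {0, 1, 2}
read b: {0, 1, 2}
read b: {0, 1, 2}
read c: {0, 1, 2}
read c: {0, 1, 2}
Reachable ∩ accepting = {0, 1} — nonempty.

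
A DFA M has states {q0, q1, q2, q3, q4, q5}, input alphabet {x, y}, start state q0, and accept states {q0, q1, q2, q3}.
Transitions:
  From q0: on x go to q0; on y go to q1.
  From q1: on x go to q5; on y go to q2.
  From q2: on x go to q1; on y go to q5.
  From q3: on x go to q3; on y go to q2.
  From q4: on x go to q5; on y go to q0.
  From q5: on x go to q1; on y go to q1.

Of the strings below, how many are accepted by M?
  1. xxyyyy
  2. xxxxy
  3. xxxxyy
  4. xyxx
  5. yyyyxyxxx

4

xxyyyy: accepted
xxxxy: accepted
xxxxyy: accepted
xyxx: accepted
yyyyxyxxx: rejected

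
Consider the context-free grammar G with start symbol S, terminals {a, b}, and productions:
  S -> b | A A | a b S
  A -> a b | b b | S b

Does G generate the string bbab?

yes

S ⇒ AA ⇒ bbA ⇒ bbab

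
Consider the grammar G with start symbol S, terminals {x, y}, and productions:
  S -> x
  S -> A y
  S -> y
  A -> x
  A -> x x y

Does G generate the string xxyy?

yes

S ⇒ Ay ⇒ xxyy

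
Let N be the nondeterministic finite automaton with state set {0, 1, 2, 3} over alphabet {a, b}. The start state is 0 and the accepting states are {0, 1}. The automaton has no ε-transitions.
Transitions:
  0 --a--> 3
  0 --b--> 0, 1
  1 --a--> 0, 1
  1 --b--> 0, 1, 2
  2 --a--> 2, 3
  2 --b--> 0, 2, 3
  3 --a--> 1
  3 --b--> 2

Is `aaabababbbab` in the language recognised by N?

accepted

Start: {0}
read a: {3}
read a: {1}
read a: {0, 1}
read b: {0, 1, 2}
read a: {0, 1, 2, 3}
read b: {0, 1, 2, 3}
read a: {0, 1, 2, 3}
read b: {0, 1, 2, 3}
read b: {0, 1, 2, 3}
read b: {0, 1, 2, 3}
read a: {0, 1, 2, 3}
read b: {0, 1, 2, 3}
Reachable ∩ accepting = {0, 1} — nonempty.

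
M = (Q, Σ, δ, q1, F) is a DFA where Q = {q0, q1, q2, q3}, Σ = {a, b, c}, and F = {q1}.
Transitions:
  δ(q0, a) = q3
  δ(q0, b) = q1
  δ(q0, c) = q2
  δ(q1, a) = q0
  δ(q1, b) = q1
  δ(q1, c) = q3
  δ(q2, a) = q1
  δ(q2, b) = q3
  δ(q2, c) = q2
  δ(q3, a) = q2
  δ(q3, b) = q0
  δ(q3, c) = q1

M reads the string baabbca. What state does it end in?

q2

q1 --b--> q1
q1 --a--> q0
q0 --a--> q3
q3 --b--> q0
q0 --b--> q1
q1 --c--> q3
q3 --a--> q2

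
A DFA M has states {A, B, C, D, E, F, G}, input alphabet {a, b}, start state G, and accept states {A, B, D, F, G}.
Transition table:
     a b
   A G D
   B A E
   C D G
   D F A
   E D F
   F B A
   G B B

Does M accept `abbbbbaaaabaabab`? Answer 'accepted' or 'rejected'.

accepted

G --a--> B
B --b--> E
E --b--> F
F --b--> A
A --b--> D
D --b--> A
A --a--> G
G --a--> B
B --a--> A
A --a--> G
G --b--> B
B --a--> A
A --a--> G
G --b--> B
B --a--> A
A --b--> D
End in state D, which is an accepting state.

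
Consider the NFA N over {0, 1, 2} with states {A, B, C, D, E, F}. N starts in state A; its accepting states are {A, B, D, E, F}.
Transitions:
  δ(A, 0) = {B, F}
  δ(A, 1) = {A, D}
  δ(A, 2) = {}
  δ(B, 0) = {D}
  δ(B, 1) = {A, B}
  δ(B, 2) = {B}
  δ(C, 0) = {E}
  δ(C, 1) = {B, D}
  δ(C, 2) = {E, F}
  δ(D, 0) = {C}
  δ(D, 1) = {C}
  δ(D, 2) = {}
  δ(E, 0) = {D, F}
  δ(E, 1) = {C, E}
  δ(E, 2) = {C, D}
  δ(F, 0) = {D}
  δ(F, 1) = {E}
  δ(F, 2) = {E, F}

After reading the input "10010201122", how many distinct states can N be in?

Start: {A}
read 1: {A, D}
read 0: {B, C, F}
read 0: {D, E}
read 1: {C, E}
read 0: {D, E, F}
read 2: {C, D, E, F}
read 0: {C, D, E, F}
read 1: {B, C, D, E}
read 1: {A, B, C, D, E}
read 2: {B, C, D, E, F}
read 2: {B, C, D, E, F}
Final reachable set {B, C, D, E, F} has 5 states.

5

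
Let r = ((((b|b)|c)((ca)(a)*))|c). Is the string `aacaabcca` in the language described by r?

no

Neither (((b|b)|c)((ca)(a)*)) nor c matches aacaabcca.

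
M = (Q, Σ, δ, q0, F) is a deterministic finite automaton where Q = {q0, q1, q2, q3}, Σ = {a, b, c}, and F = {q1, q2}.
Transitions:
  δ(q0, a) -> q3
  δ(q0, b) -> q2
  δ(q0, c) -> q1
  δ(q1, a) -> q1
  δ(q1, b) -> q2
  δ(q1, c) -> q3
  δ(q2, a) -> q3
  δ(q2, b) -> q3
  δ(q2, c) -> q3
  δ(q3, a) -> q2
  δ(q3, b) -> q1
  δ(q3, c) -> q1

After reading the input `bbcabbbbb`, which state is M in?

q3

q0 --b--> q2
q2 --b--> q3
q3 --c--> q1
q1 --a--> q1
q1 --b--> q2
q2 --b--> q3
q3 --b--> q1
q1 --b--> q2
q2 --b--> q3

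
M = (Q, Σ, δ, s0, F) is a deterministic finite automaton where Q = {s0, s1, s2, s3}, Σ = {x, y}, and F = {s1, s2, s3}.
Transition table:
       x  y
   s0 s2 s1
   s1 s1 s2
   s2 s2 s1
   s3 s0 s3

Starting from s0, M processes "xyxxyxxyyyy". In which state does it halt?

s2

s0 --x--> s2
s2 --y--> s1
s1 --x--> s1
s1 --x--> s1
s1 --y--> s2
s2 --x--> s2
s2 --x--> s2
s2 --y--> s1
s1 --y--> s2
s2 --y--> s1
s1 --y--> s2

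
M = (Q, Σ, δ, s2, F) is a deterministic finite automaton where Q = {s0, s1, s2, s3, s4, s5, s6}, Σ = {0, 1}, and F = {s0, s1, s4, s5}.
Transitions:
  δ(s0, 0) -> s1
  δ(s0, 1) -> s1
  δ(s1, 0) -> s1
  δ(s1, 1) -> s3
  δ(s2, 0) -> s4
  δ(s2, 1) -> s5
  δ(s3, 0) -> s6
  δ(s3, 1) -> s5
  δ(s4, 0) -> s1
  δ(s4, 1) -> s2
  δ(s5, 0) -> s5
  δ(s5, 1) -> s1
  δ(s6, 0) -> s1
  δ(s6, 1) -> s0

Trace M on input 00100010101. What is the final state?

s2 --0--> s4
s4 --0--> s1
s1 --1--> s3
s3 --0--> s6
s6 --0--> s1
s1 --0--> s1
s1 --1--> s3
s3 --0--> s6
s6 --1--> s0
s0 --0--> s1
s1 --1--> s3

s3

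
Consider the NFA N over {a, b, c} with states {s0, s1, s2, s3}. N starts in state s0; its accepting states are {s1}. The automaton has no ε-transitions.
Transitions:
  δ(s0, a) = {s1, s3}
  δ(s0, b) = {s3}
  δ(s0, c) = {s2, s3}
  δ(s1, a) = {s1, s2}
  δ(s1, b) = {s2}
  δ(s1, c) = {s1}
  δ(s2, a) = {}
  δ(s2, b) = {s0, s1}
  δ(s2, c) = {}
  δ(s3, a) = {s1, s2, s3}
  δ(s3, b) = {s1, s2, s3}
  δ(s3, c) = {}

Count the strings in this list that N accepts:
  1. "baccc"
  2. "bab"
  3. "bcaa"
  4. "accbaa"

"baccc": accepted
"bab": accepted
"bcaa": rejected
"accbaa": rejected

2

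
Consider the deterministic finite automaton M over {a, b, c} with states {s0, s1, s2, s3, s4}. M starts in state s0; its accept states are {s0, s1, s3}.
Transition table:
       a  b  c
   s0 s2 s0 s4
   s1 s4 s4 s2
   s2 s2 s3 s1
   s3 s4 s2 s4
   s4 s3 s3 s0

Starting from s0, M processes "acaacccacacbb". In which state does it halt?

s0 --a--> s2
s2 --c--> s1
s1 --a--> s4
s4 --a--> s3
s3 --c--> s4
s4 --c--> s0
s0 --c--> s4
s4 --a--> s3
s3 --c--> s4
s4 --a--> s3
s3 --c--> s4
s4 --b--> s3
s3 --b--> s2

s2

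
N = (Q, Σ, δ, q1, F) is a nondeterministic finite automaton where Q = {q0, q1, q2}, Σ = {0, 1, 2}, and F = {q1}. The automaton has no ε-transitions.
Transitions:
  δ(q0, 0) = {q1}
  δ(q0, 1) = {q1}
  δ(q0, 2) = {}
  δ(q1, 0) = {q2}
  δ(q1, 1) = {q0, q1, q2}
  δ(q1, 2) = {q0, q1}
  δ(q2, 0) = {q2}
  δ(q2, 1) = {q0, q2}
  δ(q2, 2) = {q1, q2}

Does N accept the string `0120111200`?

rejected

Start: {q1}
read 0: {q2}
read 1: {q0, q2}
read 2: {q1, q2}
read 0: {q2}
read 1: {q0, q2}
read 1: {q0, q1, q2}
read 1: {q0, q1, q2}
read 2: {q0, q1, q2}
read 0: {q1, q2}
read 0: {q2}
Reachable ∩ accepting = {} — empty.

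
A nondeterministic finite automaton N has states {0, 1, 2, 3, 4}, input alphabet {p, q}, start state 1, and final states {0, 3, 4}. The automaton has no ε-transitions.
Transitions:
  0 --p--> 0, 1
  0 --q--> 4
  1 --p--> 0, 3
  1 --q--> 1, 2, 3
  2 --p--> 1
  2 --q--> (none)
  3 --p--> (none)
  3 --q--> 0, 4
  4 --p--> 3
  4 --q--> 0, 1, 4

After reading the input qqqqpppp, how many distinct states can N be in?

3

Start: {1}
read q: {1, 2, 3}
read q: {0, 1, 2, 3, 4}
read q: {0, 1, 2, 3, 4}
read q: {0, 1, 2, 3, 4}
read p: {0, 1, 3}
read p: {0, 1, 3}
read p: {0, 1, 3}
read p: {0, 1, 3}
Final reachable set {0, 1, 3} has 3 states.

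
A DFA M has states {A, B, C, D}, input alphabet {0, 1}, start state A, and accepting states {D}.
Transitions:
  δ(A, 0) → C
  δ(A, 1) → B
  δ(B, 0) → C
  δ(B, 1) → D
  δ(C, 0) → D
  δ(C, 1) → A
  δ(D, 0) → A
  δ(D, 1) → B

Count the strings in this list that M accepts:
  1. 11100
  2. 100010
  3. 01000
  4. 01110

11100: accepted
100010: rejected
01000: rejected
01110: rejected

1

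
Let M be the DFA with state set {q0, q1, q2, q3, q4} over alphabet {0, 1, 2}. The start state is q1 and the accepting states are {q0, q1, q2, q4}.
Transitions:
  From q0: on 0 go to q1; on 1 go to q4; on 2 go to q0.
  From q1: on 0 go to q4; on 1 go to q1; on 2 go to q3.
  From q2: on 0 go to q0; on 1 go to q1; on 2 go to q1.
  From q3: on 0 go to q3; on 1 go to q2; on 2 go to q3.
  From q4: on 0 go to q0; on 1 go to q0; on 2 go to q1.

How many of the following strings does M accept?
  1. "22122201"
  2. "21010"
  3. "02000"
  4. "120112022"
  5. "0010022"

"22122201": accepted
"21010": accepted
"02000": accepted
"120112022": rejected
"0010022": rejected

3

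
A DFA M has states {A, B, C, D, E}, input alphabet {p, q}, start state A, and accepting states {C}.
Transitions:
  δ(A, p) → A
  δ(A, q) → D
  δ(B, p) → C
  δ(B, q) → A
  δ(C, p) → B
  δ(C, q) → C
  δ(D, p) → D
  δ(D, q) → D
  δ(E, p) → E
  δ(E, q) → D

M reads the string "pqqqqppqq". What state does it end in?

A --p--> A
A --q--> D
D --q--> D
D --q--> D
D --q--> D
D --p--> D
D --p--> D
D --q--> D
D --q--> D

D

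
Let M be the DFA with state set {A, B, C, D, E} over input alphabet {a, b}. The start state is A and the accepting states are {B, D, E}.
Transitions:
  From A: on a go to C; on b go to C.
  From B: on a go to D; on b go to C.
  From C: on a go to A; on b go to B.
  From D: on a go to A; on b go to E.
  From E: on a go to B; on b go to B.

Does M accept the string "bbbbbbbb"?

A --b--> C
C --b--> B
B --b--> C
C --b--> B
B --b--> C
C --b--> B
B --b--> C
C --b--> B
End in state B, which is an accepting state.

accepted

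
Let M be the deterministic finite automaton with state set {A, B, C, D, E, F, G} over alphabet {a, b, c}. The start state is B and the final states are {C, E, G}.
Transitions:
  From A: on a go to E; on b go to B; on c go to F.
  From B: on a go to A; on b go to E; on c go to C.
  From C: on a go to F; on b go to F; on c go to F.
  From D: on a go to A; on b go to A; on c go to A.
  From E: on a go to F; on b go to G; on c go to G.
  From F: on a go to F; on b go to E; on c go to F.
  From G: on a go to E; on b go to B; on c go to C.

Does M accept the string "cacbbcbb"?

B --c--> C
C --a--> F
F --c--> F
F --b--> E
E --b--> G
G --c--> C
C --b--> F
F --b--> E
End in state E, which is an accepting state.

accepted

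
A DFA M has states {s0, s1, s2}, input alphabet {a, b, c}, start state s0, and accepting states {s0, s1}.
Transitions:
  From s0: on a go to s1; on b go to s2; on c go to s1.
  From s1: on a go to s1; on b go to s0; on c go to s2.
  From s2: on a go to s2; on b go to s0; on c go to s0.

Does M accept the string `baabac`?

rejected

s0 --b--> s2
s2 --a--> s2
s2 --a--> s2
s2 --b--> s0
s0 --a--> s1
s1 --c--> s2
End in state s2, which is not an accepting state.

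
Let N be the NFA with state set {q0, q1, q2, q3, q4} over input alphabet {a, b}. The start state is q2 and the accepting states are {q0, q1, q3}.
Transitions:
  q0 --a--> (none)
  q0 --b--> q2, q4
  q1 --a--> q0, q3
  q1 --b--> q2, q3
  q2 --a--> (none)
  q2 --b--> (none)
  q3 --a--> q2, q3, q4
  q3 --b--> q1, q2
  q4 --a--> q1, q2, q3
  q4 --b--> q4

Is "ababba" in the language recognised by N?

Start: {q2}
read a: {}
The reachable set is empty and stays empty for the remaining 5 symbols.
Reachable ∩ accepting = {} — empty.

rejected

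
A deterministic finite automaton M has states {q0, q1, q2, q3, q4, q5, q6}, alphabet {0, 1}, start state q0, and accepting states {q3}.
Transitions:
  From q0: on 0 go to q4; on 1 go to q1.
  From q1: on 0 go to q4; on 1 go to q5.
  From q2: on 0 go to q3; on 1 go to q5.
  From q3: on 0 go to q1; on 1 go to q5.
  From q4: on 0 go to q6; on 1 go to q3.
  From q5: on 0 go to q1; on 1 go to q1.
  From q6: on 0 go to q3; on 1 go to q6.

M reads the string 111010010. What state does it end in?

q1

q0 --1--> q1
q1 --1--> q5
q5 --1--> q1
q1 --0--> q4
q4 --1--> q3
q3 --0--> q1
q1 --0--> q4
q4 --1--> q3
q3 --0--> q1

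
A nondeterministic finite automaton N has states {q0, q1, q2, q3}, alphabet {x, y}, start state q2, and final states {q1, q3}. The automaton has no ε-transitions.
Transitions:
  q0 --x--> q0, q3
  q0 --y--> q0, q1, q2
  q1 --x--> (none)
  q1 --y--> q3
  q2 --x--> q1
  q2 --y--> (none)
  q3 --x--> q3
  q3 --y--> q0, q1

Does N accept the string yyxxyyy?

Start: {q2}
read y: {}
The reachable set is empty and stays empty for the remaining 6 symbols.
Reachable ∩ accepting = {} — empty.

rejected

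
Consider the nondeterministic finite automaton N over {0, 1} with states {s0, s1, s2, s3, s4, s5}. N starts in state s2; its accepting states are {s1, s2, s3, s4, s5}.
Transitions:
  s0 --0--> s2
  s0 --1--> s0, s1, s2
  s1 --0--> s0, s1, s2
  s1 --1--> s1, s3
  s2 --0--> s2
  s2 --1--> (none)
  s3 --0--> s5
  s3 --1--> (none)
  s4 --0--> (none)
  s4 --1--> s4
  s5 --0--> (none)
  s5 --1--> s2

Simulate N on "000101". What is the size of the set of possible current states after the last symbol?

0

Start: {s2}
read 0: {s2}
read 0: {s2}
read 0: {s2}
read 1: {}
The reachable set is empty and stays empty for the remaining 2 symbols.
Final reachable set {} has 0 states.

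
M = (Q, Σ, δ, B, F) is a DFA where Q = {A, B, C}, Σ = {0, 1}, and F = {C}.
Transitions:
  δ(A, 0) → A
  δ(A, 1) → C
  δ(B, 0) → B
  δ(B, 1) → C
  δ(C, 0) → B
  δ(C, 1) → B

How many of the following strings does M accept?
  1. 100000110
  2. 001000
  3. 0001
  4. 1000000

100000110: rejected
001000: rejected
0001: accepted
1000000: rejected

1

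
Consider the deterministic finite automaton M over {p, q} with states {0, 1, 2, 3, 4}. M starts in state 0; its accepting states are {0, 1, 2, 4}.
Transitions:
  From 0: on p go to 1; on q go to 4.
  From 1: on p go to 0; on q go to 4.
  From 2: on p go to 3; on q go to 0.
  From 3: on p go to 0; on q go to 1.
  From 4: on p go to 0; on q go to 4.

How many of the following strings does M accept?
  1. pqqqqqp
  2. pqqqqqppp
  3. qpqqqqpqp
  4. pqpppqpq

pqqqqqp: accepted
pqqqqqppp: accepted
qpqqqqpqp: accepted
pqpppqpq: accepted

4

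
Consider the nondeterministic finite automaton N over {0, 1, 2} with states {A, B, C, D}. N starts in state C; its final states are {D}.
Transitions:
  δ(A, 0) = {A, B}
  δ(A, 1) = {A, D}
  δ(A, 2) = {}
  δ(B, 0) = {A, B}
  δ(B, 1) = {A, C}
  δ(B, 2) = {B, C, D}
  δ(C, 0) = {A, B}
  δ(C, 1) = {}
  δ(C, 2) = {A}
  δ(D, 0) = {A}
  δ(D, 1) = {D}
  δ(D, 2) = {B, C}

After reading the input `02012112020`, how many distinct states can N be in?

2

Start: {C}
read 0: {A, B}
read 2: {B, C, D}
read 0: {A, B}
read 1: {A, C, D}
read 2: {A, B, C}
read 1: {A, C, D}
read 1: {A, D}
read 2: {B, C}
read 0: {A, B}
read 2: {B, C, D}
read 0: {A, B}
Final reachable set {A, B} has 2 states.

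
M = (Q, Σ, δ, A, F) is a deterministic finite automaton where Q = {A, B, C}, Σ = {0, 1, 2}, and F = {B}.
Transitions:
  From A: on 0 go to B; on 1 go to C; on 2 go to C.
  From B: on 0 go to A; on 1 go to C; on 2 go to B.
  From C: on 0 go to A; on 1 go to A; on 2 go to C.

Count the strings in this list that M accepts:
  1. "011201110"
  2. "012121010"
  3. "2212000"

0

"011201110": rejected
"012121010": rejected
"2212000": rejected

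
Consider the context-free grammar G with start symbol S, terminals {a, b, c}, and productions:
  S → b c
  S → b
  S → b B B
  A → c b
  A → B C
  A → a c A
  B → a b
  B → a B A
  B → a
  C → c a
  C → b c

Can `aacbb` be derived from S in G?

no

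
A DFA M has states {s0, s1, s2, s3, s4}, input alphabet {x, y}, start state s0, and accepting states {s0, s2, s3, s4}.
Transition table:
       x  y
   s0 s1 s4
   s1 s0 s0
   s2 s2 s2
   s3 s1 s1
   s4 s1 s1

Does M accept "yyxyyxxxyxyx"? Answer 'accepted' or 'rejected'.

s0 --y--> s4
s4 --y--> s1
s1 --x--> s0
s0 --y--> s4
s4 --y--> s1
s1 --x--> s0
s0 --x--> s1
s1 --x--> s0
s0 --y--> s4
s4 --x--> s1
s1 --y--> s0
s0 --x--> s1
End in state s1, which is not an accepting state.

rejected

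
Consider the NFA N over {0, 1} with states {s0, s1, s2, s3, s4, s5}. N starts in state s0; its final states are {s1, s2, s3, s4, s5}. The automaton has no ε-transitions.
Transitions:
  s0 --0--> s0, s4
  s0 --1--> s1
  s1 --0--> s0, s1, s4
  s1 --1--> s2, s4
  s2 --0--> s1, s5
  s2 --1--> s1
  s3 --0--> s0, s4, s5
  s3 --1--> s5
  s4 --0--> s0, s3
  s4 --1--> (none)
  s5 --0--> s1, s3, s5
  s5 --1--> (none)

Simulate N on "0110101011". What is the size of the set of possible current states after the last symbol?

3

Start: {s0}
read 0: {s0, s4}
read 1: {s1}
read 1: {s2, s4}
read 0: {s0, s1, s3, s5}
read 1: {s1, s2, s4, s5}
read 0: {s0, s1, s3, s4, s5}
read 1: {s1, s2, s4, s5}
read 0: {s0, s1, s3, s4, s5}
read 1: {s1, s2, s4, s5}
read 1: {s1, s2, s4}
Final reachable set {s1, s2, s4} has 3 states.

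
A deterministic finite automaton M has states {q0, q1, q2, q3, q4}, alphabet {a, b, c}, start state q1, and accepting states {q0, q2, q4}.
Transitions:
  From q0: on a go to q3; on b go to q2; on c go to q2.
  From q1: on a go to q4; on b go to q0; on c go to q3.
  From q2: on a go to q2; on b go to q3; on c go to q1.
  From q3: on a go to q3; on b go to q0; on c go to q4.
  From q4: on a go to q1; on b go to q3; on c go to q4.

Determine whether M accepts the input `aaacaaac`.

rejected

q1 --a--> q4
q4 --a--> q1
q1 --a--> q4
q4 --c--> q4
q4 --a--> q1
q1 --a--> q4
q4 --a--> q1
q1 --c--> q3
End in state q3, which is not an accepting state.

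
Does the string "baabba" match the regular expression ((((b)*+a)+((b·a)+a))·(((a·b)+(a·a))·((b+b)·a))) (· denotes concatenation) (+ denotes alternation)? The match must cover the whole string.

yes

Split as ba·abba: (((b)*+a)+((b·a)+a)) matches ba and (((a·b)+(a·a))·((b+b)·a)) matches abba.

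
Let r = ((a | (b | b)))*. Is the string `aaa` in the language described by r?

yes

Split into 3 pieces a · a · a; each matches (a|(b|b)).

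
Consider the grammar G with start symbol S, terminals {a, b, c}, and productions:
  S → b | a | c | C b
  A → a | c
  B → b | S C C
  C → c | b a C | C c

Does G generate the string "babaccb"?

S ⇒ Cb ⇒ baCb ⇒ baCcb ⇒ babaCcb ⇒ babaccb

yes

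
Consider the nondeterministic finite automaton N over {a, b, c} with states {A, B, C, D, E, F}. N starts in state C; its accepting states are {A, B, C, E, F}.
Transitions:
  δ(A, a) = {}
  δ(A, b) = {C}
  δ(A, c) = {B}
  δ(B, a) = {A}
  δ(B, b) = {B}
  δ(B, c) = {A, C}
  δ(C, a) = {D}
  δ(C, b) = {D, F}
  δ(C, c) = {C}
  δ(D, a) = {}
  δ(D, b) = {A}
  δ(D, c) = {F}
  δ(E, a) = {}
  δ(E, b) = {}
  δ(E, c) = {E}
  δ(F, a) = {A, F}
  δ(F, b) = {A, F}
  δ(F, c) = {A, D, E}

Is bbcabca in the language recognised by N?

rejected

Start: {C}
read b: {D, F}
read b: {A, F}
read c: {A, B, D, E}
read a: {A}
read b: {C}
read c: {C}
read a: {D}
Reachable ∩ accepting = {} — empty.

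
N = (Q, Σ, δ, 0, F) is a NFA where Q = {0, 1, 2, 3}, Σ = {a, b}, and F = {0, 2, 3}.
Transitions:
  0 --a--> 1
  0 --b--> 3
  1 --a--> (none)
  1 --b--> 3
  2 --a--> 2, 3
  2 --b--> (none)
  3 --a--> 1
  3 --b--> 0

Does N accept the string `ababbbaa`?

Start: {0}
read a: {1}
read b: {3}
read a: {1}
read b: {3}
read b: {0}
read b: {3}
read a: {1}
read a: {}
Reachable ∩ accepting = {} — empty.

rejected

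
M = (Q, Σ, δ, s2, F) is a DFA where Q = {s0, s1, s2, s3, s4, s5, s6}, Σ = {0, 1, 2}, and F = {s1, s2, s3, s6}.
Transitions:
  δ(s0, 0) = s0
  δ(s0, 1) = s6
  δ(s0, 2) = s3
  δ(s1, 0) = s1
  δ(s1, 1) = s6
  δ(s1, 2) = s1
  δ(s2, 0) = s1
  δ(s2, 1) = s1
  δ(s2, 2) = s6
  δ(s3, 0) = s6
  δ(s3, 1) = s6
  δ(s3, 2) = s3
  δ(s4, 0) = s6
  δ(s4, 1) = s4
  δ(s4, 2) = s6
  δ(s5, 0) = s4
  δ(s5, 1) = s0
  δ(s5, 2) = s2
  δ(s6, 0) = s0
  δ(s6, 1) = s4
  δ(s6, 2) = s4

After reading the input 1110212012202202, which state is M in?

s2 --1--> s1
s1 --1--> s6
s6 --1--> s4
s4 --0--> s6
s6 --2--> s4
s4 --1--> s4
s4 --2--> s6
s6 --0--> s0
s0 --1--> s6
s6 --2--> s4
s4 --2--> s6
s6 --0--> s0
s0 --2--> s3
s3 --2--> s3
s3 --0--> s6
s6 --2--> s4

s4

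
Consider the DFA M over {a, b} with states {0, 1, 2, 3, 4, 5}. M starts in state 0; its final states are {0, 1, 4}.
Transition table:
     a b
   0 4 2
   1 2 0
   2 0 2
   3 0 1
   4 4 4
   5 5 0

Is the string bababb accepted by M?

0 --b--> 2
2 --a--> 0
0 --b--> 2
2 --a--> 0
0 --b--> 2
2 --b--> 2
End in state 2, which is not an accepting state.

rejected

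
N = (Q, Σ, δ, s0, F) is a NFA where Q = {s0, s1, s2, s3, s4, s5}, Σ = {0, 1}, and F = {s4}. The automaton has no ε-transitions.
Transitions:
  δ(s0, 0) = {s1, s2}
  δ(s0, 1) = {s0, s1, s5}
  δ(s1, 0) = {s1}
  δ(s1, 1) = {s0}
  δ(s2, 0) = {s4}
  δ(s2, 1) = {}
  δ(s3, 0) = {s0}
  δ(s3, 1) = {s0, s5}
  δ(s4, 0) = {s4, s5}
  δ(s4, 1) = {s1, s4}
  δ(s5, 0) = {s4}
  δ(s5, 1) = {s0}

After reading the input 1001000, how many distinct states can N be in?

Start: {s0}
read 1: {s0, s1, s5}
read 0: {s1, s2, s4}
read 0: {s1, s4, s5}
read 1: {s0, s1, s4}
read 0: {s1, s2, s4, s5}
read 0: {s1, s4, s5}
read 0: {s1, s4, s5}
Final reachable set {s1, s4, s5} has 3 states.

3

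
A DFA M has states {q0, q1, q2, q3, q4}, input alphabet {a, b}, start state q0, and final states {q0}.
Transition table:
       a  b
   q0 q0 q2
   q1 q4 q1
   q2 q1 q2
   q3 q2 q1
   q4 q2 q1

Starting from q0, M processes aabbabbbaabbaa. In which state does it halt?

q0 --a--> q0
q0 --a--> q0
q0 --b--> q2
q2 --b--> q2
q2 --a--> q1
q1 --b--> q1
q1 --b--> q1
q1 --b--> q1
q1 --a--> q4
q4 --a--> q2
q2 --b--> q2
q2 --b--> q2
q2 --a--> q1
q1 --a--> q4

q4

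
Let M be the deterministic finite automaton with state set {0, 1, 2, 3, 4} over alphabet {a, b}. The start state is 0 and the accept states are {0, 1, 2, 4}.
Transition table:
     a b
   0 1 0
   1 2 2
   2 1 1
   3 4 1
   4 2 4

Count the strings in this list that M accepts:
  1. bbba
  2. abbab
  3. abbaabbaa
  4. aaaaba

4

bbba: accepted
abbab: accepted
abbaabbaa: accepted
aaaaba: accepted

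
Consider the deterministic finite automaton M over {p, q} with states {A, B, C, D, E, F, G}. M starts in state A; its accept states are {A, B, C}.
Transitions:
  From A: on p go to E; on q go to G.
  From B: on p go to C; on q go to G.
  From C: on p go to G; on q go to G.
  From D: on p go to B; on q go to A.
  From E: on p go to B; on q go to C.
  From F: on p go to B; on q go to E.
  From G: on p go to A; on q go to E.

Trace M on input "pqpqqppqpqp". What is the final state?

A

A --p--> E
E --q--> C
C --p--> G
G --q--> E
E --q--> C
C --p--> G
G --p--> A
A --q--> G
G --p--> A
A --q--> G
G --p--> A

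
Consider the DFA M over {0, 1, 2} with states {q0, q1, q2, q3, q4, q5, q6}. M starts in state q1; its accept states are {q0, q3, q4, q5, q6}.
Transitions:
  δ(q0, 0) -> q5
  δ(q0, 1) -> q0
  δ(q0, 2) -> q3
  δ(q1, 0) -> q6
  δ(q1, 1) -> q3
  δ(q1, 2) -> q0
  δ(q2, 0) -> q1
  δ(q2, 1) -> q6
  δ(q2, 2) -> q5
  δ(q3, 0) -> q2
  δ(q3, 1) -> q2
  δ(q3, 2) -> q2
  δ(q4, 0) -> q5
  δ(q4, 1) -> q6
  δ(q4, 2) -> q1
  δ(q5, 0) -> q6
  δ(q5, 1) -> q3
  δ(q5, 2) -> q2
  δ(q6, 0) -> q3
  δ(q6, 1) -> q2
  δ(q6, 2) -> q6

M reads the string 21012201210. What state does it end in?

q2

q1 --2--> q0
q0 --1--> q0
q0 --0--> q5
q5 --1--> q3
q3 --2--> q2
q2 --2--> q5
q5 --0--> q6
q6 --1--> q2
q2 --2--> q5
q5 --1--> q3
q3 --0--> q2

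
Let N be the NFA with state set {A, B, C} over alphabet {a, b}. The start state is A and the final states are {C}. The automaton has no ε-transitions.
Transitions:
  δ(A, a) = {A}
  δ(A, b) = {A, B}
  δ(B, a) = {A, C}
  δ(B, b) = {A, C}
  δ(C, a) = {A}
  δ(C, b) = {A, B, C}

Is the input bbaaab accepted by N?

Start: {A}
read b: {A, B}
read b: {A, B, C}
read a: {A, C}
read a: {A}
read a: {A}
read b: {A, B}
Reachable ∩ accepting = {} — empty.

rejected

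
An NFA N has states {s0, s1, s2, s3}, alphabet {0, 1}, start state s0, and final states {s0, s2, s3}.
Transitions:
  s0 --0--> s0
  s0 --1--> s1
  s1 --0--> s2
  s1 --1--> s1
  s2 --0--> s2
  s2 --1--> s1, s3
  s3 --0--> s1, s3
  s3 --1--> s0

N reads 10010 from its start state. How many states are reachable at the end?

3

Start: {s0}
read 1: {s1}
read 0: {s2}
read 0: {s2}
read 1: {s1, s3}
read 0: {s1, s2, s3}
Final reachable set {s1, s2, s3} has 3 states.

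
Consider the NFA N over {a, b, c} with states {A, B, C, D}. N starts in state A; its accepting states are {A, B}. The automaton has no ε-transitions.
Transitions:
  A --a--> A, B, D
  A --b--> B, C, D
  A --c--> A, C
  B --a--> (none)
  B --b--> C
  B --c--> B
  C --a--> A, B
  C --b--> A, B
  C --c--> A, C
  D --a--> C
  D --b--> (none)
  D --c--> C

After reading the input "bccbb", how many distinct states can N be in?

Start: {A}
read b: {B, C, D}
read c: {A, B, C}
read c: {A, B, C}
read b: {A, B, C, D}
read b: {A, B, C, D}
Final reachable set {A, B, C, D} has 4 states.

4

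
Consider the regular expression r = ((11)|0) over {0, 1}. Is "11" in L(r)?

The left alternative (11) matches 11.

yes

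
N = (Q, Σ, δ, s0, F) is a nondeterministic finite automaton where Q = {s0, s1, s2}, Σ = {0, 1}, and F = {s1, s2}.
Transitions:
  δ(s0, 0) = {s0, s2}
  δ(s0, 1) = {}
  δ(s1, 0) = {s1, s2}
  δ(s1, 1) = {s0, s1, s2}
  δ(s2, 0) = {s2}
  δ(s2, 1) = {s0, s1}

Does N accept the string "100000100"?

rejected

Start: {s0}
read 1: {}
The reachable set is empty and stays empty for the remaining 8 symbols.
Reachable ∩ accepting = {} — empty.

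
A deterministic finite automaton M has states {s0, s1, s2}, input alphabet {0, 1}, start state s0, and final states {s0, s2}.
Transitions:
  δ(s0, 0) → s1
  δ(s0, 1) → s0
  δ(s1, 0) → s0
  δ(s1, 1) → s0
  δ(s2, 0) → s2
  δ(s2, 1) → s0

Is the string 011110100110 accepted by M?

s0 --0--> s1
s1 --1--> s0
s0 --1--> s0
s0 --1--> s0
s0 --1--> s0
s0 --0--> s1
s1 --1--> s0
s0 --0--> s1
s1 --0--> s0
s0 --1--> s0
s0 --1--> s0
s0 --0--> s1
End in state s1, which is not an accepting state.

rejected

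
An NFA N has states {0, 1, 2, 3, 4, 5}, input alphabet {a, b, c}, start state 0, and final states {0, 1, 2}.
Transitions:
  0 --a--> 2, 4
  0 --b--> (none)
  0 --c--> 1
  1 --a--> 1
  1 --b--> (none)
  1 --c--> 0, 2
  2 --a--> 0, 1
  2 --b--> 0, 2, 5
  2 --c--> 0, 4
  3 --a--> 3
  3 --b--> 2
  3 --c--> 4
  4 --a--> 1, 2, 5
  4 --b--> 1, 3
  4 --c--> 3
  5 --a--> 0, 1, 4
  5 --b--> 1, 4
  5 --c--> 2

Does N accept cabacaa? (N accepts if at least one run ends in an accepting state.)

Start: {0}
read c: {1}
read a: {1}
read b: {}
The reachable set is empty and stays empty for the remaining 4 symbols.
Reachable ∩ accepting = {} — empty.

rejected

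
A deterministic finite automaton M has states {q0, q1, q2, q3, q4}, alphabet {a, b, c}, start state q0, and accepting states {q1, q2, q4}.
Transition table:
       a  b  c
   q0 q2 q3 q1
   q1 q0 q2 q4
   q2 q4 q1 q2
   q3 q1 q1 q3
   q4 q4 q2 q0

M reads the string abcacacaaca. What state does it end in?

q2

q0 --a--> q2
q2 --b--> q1
q1 --c--> q4
q4 --a--> q4
q4 --c--> q0
q0 --a--> q2
q2 --c--> q2
q2 --a--> q4
q4 --a--> q4
q4 --c--> q0
q0 --a--> q2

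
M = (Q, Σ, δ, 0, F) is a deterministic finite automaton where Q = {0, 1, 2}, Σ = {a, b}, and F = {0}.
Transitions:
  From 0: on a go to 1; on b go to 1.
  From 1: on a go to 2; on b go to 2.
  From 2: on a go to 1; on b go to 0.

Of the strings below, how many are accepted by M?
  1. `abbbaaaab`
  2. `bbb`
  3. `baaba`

`abbbaaaab`: rejected
`bbb`: accepted
`baaba`: rejected

1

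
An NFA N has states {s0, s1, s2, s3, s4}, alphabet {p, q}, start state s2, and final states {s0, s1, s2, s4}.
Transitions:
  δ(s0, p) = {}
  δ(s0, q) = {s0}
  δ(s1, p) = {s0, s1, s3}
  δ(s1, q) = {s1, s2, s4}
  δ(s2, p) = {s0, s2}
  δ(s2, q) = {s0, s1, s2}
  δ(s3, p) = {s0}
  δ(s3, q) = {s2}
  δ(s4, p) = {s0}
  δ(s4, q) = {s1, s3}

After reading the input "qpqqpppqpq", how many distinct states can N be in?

Start: {s2}
read q: {s0, s1, s2}
read p: {s0, s1, s2, s3}
read q: {s0, s1, s2, s4}
read q: {s0, s1, s2, s3, s4}
read p: {s0, s1, s2, s3}
read p: {s0, s1, s2, s3}
read p: {s0, s1, s2, s3}
read q: {s0, s1, s2, s4}
read p: {s0, s1, s2, s3}
read q: {s0, s1, s2, s4}
Final reachable set {s0, s1, s2, s4} has 4 states.

4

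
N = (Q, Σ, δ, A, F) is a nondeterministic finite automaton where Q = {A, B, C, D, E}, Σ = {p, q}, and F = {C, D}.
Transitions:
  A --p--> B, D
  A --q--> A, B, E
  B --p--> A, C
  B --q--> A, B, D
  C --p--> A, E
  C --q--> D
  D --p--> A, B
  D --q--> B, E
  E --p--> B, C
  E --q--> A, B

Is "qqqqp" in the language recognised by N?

Start: {A}
read q: {A, B, E}
read q: {A, B, D, E}
read q: {A, B, D, E}
read q: {A, B, D, E}
read p: {A, B, C, D}
Reachable ∩ accepting = {C, D} — nonempty.

accepted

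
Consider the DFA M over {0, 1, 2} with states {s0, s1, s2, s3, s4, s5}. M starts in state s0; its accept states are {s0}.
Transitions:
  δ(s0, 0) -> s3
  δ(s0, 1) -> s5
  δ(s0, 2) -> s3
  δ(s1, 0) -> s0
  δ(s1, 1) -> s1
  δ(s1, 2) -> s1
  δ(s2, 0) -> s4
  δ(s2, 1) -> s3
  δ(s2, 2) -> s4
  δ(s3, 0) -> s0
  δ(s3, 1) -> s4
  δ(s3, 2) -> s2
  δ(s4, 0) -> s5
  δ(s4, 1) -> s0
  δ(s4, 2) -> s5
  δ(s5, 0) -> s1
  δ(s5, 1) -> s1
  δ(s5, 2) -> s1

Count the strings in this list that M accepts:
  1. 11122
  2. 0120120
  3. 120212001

1

11122: rejected
0120120: accepted
120212001: rejected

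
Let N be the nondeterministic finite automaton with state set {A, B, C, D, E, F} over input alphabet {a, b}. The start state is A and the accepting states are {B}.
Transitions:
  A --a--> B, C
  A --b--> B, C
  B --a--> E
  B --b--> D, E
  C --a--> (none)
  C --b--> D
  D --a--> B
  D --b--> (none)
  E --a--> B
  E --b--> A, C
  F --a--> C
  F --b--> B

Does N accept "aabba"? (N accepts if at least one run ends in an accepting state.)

Start: {A}
read a: {B, C}
read a: {E}
read b: {A, C}
read b: {B, C, D}
read a: {B, E}
Reachable ∩ accepting = {B} — nonempty.

accepted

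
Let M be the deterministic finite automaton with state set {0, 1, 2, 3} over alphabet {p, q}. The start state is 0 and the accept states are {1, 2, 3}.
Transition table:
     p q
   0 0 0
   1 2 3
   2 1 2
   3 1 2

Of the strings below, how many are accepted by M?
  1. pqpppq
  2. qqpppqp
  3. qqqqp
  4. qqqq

pqpppq: rejected
qqpppqp: rejected
qqqqp: rejected
qqqq: rejected

0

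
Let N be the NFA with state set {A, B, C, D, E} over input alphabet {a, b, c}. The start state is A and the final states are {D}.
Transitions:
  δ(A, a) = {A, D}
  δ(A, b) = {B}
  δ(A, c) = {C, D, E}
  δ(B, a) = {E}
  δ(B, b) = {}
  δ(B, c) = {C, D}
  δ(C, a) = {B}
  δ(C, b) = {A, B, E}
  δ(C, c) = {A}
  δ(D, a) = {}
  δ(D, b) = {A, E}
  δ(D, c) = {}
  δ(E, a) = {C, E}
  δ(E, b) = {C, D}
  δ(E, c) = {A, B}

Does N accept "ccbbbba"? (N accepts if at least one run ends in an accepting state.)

Start: {A}
read c: {C, D, E}
read c: {A, B}
read b: {B}
read b: {}
The reachable set is empty and stays empty for the remaining 3 symbols.
Reachable ∩ accepting = {} — empty.

rejected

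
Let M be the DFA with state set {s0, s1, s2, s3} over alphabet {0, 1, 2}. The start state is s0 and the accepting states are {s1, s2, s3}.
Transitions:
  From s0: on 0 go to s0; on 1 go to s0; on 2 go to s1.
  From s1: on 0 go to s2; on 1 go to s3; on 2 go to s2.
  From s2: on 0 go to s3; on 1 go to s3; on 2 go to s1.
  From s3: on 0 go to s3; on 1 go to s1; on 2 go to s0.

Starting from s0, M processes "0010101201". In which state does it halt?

s3

s0 --0--> s0
s0 --0--> s0
s0 --1--> s0
s0 --0--> s0
s0 --1--> s0
s0 --0--> s0
s0 --1--> s0
s0 --2--> s1
s1 --0--> s2
s2 --1--> s3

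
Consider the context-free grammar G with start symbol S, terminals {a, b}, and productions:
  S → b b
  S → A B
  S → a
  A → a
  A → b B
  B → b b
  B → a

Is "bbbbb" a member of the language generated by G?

S ⇒ AB ⇒ bBB ⇒ bbbB ⇒ bbbbb

yes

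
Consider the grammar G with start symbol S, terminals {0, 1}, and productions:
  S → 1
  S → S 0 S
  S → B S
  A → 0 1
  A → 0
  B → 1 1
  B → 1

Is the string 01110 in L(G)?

no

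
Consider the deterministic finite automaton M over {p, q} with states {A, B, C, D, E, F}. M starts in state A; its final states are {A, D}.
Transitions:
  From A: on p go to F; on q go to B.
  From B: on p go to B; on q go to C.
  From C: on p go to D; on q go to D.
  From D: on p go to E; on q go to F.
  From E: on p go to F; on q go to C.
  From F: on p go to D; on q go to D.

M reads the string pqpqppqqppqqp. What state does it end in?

D

A --p--> F
F --q--> D
D --p--> E
E --q--> C
C --p--> D
D --p--> E
E --q--> C
C --q--> D
D --p--> E
E --p--> F
F --q--> D
D --q--> F
F --p--> D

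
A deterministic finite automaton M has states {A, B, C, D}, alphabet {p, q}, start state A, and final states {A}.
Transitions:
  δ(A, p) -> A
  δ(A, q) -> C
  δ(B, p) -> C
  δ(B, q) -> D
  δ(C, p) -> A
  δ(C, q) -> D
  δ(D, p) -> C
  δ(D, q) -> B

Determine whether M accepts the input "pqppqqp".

rejected

A --p--> A
A --q--> C
C --p--> A
A --p--> A
A --q--> C
C --q--> D
D --p--> C
End in state C, which is not an accepting state.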